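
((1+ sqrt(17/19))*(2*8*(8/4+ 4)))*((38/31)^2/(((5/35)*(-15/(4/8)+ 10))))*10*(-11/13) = 280896*sqrt(323)/12493+ 5337024/12493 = 831.29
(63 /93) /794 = 21 /24614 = 0.00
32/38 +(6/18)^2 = 163/171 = 0.95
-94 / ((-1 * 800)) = 47 / 400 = 0.12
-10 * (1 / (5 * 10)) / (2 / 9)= -9 / 10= -0.90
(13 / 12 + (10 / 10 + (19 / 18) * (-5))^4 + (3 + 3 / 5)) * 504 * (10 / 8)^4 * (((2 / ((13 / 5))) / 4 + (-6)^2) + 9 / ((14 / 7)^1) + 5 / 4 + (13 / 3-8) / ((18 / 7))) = 8870957996954375 / 524040192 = 16928010.74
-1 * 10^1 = -10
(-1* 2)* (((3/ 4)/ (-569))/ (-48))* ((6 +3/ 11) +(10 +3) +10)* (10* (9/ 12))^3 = -543375/ 801152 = -0.68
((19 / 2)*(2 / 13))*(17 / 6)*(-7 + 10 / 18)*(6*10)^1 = -187340 / 117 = -1601.20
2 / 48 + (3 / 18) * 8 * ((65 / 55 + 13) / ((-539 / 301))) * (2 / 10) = -210421 / 101640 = -2.07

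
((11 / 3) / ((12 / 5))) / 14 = 55 / 504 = 0.11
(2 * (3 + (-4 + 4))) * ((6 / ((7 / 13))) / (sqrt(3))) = 156 * sqrt(3) / 7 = 38.60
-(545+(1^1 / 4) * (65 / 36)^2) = -2829505 / 5184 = -545.82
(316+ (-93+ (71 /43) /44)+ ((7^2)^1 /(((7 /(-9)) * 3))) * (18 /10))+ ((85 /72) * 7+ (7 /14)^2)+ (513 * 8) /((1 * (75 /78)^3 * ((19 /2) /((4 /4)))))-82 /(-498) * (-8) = 29961382052761 /44166375000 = 678.38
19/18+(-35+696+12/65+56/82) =31800421/47970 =662.92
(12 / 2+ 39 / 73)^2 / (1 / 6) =1365174 / 5329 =256.18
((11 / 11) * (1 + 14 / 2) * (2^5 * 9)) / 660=192 / 55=3.49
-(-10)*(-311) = -3110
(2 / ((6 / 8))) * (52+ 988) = 8320 / 3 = 2773.33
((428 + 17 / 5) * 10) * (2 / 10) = 4314 / 5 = 862.80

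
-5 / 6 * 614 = -1535 / 3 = -511.67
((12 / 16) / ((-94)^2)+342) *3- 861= 5831769 / 35344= 165.00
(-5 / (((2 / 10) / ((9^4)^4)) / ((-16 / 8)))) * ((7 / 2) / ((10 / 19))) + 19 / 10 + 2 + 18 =3080646063966185772 / 5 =616129212793237154.40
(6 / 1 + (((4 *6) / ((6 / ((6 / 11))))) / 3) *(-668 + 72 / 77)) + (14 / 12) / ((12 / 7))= -29178257 / 60984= -478.46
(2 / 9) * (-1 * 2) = -4 / 9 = -0.44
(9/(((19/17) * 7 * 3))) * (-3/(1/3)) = -459/133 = -3.45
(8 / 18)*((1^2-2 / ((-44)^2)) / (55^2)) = 967 / 6588450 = 0.00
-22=-22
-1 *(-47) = 47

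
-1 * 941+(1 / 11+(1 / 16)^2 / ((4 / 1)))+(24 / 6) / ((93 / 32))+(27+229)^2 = 67668159487 / 1047552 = 64596.47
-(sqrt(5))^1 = -sqrt(5) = -2.24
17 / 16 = 1.06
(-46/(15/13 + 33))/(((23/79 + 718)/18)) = -1817/53835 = -0.03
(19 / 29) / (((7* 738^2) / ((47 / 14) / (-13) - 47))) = -54473 / 6707472408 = -0.00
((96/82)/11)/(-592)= -3/16687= -0.00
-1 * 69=-69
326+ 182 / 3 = 386.67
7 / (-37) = -7 / 37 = -0.19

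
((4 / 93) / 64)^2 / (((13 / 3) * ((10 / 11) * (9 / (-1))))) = -11 / 863516160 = -0.00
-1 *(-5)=5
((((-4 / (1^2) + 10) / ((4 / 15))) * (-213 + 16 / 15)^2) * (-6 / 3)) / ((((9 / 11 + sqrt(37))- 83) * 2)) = 1222830961 * sqrt(37) / 8127390 + 50247235852 / 4063695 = 13280.11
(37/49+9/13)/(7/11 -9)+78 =2280485/29302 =77.83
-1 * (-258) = 258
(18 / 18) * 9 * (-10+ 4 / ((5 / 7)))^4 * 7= 14758128 / 625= 23613.00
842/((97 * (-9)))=-842/873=-0.96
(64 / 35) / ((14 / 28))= 3.66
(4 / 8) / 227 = 1 / 454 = 0.00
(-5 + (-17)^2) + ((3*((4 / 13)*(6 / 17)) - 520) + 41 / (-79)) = -236.19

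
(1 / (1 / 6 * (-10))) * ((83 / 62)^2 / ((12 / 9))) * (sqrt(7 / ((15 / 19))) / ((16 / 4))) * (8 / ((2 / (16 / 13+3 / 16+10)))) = -1963365 * sqrt(1995) / 3198208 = -27.42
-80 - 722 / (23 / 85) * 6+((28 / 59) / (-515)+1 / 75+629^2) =379551.45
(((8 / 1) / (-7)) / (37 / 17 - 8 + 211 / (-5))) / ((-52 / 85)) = -7225 / 185731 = -0.04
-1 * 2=-2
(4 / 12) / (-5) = -1 / 15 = -0.07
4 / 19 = 0.21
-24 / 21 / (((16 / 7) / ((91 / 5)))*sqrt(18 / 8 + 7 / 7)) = -7*sqrt(13) / 5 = -5.05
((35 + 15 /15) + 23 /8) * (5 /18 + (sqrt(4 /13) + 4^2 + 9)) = 311 * sqrt(13) /52 + 141505 /144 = 1004.24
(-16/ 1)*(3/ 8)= -6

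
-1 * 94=-94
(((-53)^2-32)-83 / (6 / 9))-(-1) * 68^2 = 7276.50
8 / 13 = 0.62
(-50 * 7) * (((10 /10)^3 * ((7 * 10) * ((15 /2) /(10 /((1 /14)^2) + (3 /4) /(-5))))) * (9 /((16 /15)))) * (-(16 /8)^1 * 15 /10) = 186046875 /78394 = 2373.23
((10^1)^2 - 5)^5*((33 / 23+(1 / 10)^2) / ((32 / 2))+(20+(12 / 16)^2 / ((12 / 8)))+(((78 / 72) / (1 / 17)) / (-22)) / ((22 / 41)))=78165291739443875 / 534336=146284906387.45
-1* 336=-336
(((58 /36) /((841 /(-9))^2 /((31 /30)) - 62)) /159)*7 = 899 /106316728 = 0.00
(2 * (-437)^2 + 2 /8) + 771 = 1530837 /4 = 382709.25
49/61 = 0.80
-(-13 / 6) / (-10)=-13 / 60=-0.22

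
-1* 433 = -433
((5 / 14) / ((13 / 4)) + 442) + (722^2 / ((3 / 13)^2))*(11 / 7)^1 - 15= 12598220231 / 819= 15382442.28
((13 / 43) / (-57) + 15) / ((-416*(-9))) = 2297 / 573534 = 0.00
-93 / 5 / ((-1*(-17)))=-93 / 85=-1.09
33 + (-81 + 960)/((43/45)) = 40974/43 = 952.88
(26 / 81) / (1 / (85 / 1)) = 2210 / 81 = 27.28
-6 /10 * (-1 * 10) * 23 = 138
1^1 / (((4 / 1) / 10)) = 5 / 2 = 2.50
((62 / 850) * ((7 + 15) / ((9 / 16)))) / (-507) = -10912 / 1939275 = -0.01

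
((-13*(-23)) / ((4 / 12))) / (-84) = -299 / 28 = -10.68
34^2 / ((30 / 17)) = 9826 / 15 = 655.07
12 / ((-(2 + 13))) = -4 / 5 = -0.80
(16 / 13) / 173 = 16 / 2249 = 0.01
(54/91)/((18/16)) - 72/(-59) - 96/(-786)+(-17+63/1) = 33668802/703339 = 47.87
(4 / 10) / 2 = 1 / 5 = 0.20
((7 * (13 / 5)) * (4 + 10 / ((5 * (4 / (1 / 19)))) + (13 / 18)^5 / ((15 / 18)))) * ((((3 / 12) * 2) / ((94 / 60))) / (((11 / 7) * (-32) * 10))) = -81226753699 / 1649886796800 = -0.05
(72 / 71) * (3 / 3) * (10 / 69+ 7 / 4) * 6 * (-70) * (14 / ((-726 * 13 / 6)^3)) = 18451440 / 6355831171261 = 0.00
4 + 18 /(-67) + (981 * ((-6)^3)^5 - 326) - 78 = -30903848481253570 /67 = -461251469869456.27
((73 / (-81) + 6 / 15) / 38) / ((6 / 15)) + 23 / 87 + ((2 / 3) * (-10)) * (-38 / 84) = 4058003 / 1249668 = 3.25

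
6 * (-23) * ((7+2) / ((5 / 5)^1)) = -1242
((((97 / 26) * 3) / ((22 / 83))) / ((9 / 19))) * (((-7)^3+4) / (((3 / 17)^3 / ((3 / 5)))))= -84923646761 / 25740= -3299286.98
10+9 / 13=139 / 13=10.69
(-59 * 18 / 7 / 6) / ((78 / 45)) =-2655 / 182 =-14.59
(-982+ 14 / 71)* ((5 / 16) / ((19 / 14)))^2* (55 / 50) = -57.26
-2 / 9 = -0.22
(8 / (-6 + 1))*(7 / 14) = -4 / 5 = -0.80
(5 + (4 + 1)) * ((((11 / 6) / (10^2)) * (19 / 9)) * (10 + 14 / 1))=418 / 45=9.29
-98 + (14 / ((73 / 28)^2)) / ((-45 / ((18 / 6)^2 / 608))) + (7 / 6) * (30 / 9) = -428801072 / 4556295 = -94.11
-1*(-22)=22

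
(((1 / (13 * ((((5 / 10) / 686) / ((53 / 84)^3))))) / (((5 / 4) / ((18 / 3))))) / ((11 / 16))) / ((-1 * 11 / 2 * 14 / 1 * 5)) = -0.48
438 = 438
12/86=6/43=0.14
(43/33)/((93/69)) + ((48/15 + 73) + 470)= 2798758/5115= 547.17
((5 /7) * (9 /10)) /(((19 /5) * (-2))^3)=-0.00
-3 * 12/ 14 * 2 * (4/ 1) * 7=-144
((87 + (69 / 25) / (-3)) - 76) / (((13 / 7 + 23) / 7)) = 2058 / 725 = 2.84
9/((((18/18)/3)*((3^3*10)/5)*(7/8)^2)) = 32/49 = 0.65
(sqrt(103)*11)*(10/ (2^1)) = 558.19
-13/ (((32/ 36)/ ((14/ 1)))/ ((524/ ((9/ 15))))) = -178815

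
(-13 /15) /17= -13 /255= -0.05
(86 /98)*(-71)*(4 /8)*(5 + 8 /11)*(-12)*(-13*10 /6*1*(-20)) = 71440200 /77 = 927794.81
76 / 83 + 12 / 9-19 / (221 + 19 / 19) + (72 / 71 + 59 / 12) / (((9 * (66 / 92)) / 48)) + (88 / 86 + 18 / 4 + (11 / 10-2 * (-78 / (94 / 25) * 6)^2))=-1902667954771018651 / 61511849586990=-30931.73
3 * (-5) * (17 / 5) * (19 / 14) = -969 / 14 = -69.21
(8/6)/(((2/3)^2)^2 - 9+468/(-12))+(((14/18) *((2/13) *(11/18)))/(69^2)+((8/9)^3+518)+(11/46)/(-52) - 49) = 469.67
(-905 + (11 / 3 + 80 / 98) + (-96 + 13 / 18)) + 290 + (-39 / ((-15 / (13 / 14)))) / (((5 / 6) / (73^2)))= 324864403 / 22050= 14733.08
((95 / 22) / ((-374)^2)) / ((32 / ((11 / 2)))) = 95 / 17904128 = 0.00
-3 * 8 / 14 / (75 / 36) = -144 / 175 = -0.82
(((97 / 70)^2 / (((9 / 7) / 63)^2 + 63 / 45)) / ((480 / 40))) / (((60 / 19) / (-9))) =-8759779 / 26899200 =-0.33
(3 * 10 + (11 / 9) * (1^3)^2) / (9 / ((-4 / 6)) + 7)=-562 / 117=-4.80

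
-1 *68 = -68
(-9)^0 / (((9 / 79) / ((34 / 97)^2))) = 91324 / 84681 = 1.08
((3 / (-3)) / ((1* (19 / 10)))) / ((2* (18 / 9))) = -0.13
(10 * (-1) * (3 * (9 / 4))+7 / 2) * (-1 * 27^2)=46656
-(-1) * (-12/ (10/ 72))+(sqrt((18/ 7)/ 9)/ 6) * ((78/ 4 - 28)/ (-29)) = -432/ 5+17 * sqrt(14)/ 2436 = -86.37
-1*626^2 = -391876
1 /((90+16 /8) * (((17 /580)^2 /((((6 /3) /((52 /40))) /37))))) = 1682000 /3197207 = 0.53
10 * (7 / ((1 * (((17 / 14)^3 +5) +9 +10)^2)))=527067520 / 5008251361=0.11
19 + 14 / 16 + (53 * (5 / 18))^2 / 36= 302047 / 11664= 25.90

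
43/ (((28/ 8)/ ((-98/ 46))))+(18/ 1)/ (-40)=-12247/ 460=-26.62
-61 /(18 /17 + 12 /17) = -1037 /30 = -34.57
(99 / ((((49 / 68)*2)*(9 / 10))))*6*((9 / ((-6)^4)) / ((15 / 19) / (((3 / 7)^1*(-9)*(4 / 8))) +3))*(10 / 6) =2.05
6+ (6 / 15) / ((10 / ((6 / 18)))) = 451 / 75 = 6.01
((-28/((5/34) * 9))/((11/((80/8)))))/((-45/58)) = 24.79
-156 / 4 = -39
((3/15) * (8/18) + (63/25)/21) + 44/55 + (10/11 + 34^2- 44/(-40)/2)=11468833/9900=1158.47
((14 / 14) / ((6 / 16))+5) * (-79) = -1817 / 3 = -605.67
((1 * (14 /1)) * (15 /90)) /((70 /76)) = 38 /15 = 2.53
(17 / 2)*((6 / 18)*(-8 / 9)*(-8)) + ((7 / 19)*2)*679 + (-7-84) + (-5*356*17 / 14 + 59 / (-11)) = -68626204 / 39501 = -1737.33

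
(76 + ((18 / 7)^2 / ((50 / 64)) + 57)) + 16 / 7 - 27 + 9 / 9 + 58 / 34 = 2487656 / 20825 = 119.46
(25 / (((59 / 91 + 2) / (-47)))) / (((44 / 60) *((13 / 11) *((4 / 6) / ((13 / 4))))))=-4811625 / 1928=-2495.66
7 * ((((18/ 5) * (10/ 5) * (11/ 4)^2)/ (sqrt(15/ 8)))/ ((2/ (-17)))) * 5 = -43197 * sqrt(30)/ 20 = -11829.99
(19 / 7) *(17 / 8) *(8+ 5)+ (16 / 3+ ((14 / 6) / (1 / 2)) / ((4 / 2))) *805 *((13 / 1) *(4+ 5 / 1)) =40440959 / 56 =722159.98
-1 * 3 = -3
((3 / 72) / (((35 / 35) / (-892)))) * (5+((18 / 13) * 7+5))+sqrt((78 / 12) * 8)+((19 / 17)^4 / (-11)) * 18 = -26315743006 / 35830509+2 * sqrt(13) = -727.24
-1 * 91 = -91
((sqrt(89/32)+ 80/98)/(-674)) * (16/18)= -0.00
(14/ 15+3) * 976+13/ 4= 230531/ 60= 3842.18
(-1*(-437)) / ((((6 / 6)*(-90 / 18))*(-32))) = 437 / 160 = 2.73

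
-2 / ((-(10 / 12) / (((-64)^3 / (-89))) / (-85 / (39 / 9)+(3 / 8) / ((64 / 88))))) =-135017.19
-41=-41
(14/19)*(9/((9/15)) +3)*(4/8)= 6.63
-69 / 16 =-4.31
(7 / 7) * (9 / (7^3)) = 9 / 343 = 0.03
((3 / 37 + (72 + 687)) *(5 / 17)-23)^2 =15866677369 / 395641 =40103.72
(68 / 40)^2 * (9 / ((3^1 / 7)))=60.69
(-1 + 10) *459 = 4131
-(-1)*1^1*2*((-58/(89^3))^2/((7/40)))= 269120/3478869036727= 0.00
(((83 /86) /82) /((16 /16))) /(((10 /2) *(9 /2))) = 83 /158670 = 0.00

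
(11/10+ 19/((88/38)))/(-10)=-2047/2200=-0.93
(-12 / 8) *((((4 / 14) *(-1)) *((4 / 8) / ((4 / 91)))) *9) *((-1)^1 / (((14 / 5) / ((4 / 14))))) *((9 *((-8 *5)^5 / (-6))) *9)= -303264000000 / 49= -6189061224.49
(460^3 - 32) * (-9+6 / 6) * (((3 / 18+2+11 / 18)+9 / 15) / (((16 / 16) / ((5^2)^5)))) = -231172924000000000 / 9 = -25685880444444444.44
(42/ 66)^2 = 0.40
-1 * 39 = -39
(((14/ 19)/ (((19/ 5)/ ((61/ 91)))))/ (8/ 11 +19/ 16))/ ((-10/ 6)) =-64416/ 1581541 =-0.04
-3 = -3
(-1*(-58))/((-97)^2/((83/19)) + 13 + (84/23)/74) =2048357/76527918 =0.03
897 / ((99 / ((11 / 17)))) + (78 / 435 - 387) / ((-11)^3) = 6.15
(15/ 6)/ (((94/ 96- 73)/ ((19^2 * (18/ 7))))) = -32.22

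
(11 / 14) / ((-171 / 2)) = -11 / 1197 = -0.01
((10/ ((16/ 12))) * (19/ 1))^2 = 81225/ 4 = 20306.25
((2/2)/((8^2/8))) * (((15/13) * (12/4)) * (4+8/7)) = 405/182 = 2.23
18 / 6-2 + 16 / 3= 19 / 3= 6.33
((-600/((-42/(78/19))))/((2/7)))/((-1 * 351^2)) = -100/60021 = -0.00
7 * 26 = 182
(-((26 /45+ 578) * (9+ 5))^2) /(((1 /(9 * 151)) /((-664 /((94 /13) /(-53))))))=-4589219708474023168 /10575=-433968766758772.88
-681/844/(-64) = 681/54016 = 0.01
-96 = -96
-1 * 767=-767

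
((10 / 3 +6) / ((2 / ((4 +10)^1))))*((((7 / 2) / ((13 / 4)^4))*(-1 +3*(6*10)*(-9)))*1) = -284673536 / 85683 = -3322.40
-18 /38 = -9 /19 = -0.47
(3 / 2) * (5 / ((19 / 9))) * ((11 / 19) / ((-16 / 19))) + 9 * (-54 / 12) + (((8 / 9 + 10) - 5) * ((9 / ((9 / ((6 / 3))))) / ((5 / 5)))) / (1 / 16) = 796187 / 5472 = 145.50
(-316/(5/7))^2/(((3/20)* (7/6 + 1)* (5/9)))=352291968/325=1083975.29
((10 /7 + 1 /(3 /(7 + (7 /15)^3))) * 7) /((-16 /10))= -16.61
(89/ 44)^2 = 7921/ 1936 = 4.09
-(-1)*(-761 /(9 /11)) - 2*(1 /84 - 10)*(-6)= -66148 /63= -1049.97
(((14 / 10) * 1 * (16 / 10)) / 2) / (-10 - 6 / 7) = -49 / 475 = -0.10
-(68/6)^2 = -1156/9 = -128.44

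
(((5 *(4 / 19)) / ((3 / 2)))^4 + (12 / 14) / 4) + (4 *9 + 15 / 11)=61481817787 / 1625624154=37.82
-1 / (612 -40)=-1 / 572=-0.00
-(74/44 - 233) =5089/22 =231.32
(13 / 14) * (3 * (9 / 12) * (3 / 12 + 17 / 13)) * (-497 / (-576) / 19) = 5751 / 38912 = 0.15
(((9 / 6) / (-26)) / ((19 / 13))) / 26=-3 / 1976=-0.00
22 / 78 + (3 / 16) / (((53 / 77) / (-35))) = -305987 / 33072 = -9.25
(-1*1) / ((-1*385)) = 1 / 385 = 0.00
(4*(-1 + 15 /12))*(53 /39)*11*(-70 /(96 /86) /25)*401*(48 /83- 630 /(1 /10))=3066033886993 /32370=94718377.73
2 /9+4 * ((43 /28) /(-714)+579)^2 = 44662723686691 /33306672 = 1340954.26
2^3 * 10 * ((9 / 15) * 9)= 432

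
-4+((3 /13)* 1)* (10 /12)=-99 /26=-3.81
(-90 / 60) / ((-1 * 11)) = 3 / 22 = 0.14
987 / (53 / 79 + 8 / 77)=2001307 / 1571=1273.91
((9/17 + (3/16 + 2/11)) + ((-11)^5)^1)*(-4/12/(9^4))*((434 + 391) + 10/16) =3182697869315/471132288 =6755.42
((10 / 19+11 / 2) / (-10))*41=-9389 / 380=-24.71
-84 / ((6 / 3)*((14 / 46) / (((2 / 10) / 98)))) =-69 / 245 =-0.28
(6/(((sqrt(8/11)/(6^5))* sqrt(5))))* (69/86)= 19630.19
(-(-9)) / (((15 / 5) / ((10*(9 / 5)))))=54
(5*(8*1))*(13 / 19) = 520 / 19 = 27.37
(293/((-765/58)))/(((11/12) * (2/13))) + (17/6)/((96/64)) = -1309637/8415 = -155.63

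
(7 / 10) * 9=6.30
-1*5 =-5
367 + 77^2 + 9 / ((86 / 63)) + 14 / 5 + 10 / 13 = 35251447 / 5590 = 6306.16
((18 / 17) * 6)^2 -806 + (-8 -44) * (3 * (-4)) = -40934 / 289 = -141.64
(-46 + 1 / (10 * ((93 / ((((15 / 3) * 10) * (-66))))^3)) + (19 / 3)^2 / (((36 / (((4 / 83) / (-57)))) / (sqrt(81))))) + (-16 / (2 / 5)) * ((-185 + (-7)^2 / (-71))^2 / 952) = -238794575257588025 / 40048900442649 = -5962.58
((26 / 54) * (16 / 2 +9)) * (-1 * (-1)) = 221 / 27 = 8.19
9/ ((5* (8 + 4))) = 3/ 20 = 0.15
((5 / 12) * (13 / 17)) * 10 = 3.19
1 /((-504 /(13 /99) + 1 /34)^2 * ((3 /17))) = 3321188 /8633837986203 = 0.00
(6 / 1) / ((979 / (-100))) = -600 / 979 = -0.61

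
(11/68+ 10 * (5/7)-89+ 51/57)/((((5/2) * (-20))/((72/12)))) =2192283/226100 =9.70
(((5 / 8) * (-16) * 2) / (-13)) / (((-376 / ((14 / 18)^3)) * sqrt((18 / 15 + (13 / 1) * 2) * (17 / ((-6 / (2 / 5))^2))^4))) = -1071875 * sqrt(170) / 216132696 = -0.06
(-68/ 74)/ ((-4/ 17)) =289/ 74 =3.91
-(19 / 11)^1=-19 / 11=-1.73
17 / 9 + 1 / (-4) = 59 / 36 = 1.64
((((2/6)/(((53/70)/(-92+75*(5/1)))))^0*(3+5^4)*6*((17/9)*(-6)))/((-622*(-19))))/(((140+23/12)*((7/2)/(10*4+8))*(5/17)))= -418157568/352205945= -1.19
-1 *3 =-3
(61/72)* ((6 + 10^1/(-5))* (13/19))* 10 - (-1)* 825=145040/171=848.19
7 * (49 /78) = 343 /78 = 4.40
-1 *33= -33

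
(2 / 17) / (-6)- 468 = -23869 / 51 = -468.02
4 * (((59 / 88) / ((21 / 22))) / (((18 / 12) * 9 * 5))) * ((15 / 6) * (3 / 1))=59 / 189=0.31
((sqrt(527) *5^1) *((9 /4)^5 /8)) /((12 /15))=1476225 *sqrt(527) /32768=1034.21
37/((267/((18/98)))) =111/4361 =0.03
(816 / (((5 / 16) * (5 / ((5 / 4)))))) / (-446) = -1632 / 1115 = -1.46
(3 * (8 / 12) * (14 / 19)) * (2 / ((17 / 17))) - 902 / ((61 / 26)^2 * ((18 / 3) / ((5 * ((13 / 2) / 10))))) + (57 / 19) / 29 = -527191694 / 6150813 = -85.71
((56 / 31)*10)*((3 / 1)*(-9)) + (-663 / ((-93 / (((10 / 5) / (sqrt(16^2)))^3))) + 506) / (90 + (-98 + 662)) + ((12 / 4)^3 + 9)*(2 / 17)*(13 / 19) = -484.07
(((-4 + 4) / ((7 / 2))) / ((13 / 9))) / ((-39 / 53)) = 0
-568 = -568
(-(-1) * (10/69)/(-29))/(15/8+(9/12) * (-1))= -80/18009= -0.00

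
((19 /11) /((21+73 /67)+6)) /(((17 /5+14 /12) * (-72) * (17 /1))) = -6365 /578579496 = -0.00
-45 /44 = -1.02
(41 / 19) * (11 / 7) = 451 / 133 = 3.39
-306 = -306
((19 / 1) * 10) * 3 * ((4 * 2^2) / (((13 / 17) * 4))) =2981.54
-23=-23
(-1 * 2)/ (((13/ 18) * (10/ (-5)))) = 18/ 13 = 1.38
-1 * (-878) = 878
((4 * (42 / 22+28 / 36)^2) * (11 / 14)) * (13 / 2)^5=938257411 / 3564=263259.66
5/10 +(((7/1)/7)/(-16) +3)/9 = 119/144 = 0.83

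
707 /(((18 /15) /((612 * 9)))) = 3245130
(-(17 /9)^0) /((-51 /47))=47 /51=0.92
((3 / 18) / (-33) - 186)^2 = 1356375241 / 39204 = 34597.88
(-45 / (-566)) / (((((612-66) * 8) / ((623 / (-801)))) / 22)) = -55 / 176592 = -0.00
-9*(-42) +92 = 470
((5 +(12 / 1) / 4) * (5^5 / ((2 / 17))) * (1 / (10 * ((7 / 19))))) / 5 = 80750 / 7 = 11535.71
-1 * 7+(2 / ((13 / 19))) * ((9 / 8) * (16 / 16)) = -193 / 52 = -3.71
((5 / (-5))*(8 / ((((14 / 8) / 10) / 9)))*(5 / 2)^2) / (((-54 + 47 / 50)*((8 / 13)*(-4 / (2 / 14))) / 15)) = -5484375 / 129997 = -42.19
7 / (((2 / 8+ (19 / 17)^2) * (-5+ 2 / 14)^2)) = 343 / 1733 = 0.20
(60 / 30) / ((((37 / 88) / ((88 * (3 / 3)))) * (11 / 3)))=114.16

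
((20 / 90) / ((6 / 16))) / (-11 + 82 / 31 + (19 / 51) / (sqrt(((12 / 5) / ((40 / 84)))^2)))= -118048 / 1649609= -0.07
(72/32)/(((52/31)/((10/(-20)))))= -279/416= -0.67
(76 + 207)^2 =80089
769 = 769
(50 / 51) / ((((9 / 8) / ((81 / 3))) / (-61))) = -24400 / 17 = -1435.29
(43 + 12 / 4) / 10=23 / 5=4.60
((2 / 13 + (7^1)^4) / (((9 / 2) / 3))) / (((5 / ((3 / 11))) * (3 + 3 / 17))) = 35377 / 1287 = 27.49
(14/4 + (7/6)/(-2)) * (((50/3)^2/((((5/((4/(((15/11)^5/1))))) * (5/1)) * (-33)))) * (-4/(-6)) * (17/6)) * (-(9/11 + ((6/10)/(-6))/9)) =253105622/199290375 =1.27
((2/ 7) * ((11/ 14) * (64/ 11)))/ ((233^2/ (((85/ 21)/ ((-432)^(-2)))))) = 338411520/ 18621127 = 18.17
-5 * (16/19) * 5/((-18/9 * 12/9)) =150/19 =7.89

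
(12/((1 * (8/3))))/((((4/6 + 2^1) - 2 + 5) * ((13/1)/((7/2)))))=0.21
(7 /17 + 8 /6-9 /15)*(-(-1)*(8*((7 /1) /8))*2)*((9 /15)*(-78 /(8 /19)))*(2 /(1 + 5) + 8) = -14849.06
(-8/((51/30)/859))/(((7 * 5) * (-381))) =13744/45339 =0.30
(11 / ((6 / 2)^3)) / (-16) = -11 / 432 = -0.03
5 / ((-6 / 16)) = -40 / 3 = -13.33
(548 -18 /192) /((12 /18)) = 52599 /64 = 821.86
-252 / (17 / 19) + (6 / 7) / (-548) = -9183435 / 32606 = -281.65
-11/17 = -0.65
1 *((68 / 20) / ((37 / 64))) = 1088 / 185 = 5.88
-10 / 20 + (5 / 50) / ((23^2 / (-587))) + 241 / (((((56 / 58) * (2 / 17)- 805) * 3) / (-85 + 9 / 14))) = 344209294237 / 44081511810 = 7.81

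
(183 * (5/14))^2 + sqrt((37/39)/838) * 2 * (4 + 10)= 4272.50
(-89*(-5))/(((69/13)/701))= 4055285/69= 58772.25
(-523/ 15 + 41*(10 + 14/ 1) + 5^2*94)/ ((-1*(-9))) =49487/ 135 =366.57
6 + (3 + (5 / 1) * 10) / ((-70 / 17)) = -481 / 70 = -6.87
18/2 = 9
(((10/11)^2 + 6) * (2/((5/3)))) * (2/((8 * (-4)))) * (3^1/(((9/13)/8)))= -10738/605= -17.75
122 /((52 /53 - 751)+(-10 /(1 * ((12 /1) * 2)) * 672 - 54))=-6466 /57453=-0.11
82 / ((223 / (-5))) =-410 / 223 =-1.84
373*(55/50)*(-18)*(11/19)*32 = -12998304/95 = -136824.25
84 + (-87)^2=7653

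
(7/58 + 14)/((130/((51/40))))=3213/23200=0.14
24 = 24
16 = 16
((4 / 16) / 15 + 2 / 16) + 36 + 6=5057 / 120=42.14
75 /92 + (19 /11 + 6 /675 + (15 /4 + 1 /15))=362501 /56925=6.37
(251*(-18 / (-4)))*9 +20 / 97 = 1972147 / 194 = 10165.71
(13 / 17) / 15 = 0.05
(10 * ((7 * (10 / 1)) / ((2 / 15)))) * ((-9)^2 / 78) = 70875 / 13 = 5451.92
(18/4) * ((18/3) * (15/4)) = 405/4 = 101.25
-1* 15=-15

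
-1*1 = -1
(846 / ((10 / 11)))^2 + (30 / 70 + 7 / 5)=151553183 / 175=866018.19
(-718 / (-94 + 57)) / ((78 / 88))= 31592 / 1443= 21.89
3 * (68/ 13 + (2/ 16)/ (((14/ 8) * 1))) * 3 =8685/ 182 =47.72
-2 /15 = -0.13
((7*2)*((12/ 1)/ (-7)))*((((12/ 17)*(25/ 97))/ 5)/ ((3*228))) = -40/ 31331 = -0.00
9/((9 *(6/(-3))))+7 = 13/2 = 6.50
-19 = -19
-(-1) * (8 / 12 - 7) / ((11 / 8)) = -152 / 33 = -4.61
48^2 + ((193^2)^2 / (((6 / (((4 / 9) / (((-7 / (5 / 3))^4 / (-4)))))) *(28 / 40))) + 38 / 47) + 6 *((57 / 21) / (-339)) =-367997512675363040 / 195215943699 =-1885079.19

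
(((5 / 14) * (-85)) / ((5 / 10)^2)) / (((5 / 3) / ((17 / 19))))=-8670 / 133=-65.19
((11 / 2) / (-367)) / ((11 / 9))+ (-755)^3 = -315890754259 / 734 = -430368875.01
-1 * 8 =-8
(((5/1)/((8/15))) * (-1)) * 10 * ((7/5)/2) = -525/8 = -65.62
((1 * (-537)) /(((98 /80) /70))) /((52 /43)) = -2309100 /91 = -25374.73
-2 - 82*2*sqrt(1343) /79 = -164*sqrt(1343) /79 - 2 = -78.08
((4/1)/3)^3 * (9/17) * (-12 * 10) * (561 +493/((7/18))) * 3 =-5783040/7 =-826148.57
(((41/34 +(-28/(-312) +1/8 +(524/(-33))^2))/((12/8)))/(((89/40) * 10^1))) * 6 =976371146/21419541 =45.58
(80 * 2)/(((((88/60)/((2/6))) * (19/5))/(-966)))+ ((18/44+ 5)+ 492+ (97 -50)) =-3636437/418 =-8699.61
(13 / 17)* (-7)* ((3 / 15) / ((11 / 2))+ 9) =-48.37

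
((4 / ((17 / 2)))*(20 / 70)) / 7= 16 / 833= 0.02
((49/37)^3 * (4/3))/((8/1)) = 117649/303918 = 0.39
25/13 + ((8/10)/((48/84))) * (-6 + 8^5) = 2981467/65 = 45868.72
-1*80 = -80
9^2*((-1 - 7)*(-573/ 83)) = 371304/ 83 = 4473.54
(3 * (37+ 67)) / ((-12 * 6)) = -13 / 3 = -4.33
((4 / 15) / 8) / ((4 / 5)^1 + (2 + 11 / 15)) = 1 / 106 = 0.01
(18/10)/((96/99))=297/160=1.86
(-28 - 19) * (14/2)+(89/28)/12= -328.74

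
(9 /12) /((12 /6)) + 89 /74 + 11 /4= 1281 /296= 4.33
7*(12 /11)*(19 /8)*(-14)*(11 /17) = -2793 /17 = -164.29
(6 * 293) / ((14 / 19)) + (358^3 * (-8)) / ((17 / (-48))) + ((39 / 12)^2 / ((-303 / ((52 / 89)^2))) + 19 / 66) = 1036411880.72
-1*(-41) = 41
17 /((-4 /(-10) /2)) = 85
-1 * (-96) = 96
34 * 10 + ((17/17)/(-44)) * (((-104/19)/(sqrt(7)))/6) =13 * sqrt(7)/4389 + 340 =340.01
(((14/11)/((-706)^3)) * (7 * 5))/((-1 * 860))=49/332893441936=0.00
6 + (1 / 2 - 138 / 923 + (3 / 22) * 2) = 134491 / 20306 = 6.62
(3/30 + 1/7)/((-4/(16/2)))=-0.49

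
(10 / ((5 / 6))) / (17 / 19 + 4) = 76 / 31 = 2.45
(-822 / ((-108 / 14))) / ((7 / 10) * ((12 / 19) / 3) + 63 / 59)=87.69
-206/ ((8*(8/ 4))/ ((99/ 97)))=-10197/ 776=-13.14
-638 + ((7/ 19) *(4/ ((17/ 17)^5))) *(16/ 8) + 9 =-11895/ 19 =-626.05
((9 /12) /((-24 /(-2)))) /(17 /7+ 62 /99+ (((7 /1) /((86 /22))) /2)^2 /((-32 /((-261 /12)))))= 41003424 /2361603835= 0.02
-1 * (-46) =46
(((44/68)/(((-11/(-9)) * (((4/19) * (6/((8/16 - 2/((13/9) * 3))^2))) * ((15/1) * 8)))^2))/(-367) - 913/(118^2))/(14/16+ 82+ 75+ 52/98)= -35917647634679124209/86770417487571344384000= -0.00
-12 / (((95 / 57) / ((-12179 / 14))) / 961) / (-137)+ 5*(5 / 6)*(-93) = -425060809 / 9590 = -44323.34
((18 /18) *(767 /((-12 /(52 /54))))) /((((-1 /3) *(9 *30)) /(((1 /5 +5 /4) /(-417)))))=-289159 /121597200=-0.00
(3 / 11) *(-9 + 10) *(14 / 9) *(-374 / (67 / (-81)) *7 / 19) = 89964 / 1273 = 70.67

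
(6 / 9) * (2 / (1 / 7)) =28 / 3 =9.33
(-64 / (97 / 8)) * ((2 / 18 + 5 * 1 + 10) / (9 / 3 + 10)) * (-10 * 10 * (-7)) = -48742400 / 11349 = -4294.86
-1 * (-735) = 735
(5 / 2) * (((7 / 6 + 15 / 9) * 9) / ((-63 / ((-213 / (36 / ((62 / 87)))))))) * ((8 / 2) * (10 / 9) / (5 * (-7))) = -187085 / 345303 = -0.54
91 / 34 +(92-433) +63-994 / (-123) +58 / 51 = -1112851 / 4182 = -266.10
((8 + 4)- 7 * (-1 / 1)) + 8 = 27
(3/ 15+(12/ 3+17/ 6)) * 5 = 35.17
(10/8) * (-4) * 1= -5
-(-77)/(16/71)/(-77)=-71/16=-4.44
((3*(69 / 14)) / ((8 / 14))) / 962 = 207 / 7696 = 0.03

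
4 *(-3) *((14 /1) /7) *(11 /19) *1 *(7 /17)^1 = -1848 /323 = -5.72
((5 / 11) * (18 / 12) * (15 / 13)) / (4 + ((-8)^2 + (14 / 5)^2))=1875 / 180752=0.01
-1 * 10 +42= 32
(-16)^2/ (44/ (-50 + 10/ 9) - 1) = -2560/ 19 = -134.74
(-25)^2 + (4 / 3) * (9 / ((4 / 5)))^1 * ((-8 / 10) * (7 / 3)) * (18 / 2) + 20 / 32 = 2989 / 8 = 373.62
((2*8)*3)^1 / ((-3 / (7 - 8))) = 16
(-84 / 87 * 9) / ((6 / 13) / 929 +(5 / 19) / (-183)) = 10581915708 / 1146167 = 9232.44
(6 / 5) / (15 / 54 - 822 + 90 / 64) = -1728 / 1181255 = -0.00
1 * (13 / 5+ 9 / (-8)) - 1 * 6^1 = -181 / 40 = -4.52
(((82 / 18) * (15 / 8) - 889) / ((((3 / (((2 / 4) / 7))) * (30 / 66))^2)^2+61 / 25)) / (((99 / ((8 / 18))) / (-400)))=140626805000 / 11814937773543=0.01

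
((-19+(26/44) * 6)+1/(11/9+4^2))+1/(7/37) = -120672/11935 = -10.11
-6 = -6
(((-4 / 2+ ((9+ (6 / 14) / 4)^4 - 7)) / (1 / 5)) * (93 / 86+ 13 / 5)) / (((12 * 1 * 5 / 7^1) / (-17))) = -37879194500277 / 151029760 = -250806.16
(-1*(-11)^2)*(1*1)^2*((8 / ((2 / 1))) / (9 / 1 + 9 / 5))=-44.81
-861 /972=-287 /324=-0.89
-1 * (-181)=181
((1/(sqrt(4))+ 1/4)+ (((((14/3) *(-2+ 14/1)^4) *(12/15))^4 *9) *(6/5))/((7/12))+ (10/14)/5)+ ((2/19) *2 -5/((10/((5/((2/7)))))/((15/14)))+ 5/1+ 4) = 664957624527067447957.33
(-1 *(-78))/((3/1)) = 26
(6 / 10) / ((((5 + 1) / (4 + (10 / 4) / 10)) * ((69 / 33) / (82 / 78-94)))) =-135575 / 7176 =-18.89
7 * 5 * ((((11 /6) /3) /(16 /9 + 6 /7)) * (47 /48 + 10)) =1420265 /15936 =89.12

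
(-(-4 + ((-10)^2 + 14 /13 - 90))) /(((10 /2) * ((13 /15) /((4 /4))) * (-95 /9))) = 2484 /16055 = 0.15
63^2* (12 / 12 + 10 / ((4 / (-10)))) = -95256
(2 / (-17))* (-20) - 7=-79 / 17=-4.65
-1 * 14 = -14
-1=-1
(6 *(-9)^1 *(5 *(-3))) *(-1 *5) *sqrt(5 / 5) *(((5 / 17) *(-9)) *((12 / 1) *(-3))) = -6561000 / 17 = -385941.18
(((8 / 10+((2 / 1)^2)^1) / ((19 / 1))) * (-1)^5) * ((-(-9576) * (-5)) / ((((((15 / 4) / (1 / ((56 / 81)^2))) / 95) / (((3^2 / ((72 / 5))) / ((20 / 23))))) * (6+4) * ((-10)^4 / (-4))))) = -25804413 / 1400000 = -18.43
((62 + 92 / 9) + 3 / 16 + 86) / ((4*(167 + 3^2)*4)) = 22811 / 405504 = 0.06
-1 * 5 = -5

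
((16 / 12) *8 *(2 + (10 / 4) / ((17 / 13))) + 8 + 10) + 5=3301 / 51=64.73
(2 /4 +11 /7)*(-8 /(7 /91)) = -1508 /7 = -215.43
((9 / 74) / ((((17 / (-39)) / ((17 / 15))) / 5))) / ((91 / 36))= -162 / 259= -0.63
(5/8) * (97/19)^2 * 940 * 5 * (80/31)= 2211115000/11191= 197579.75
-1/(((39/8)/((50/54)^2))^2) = -25000000/808321761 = -0.03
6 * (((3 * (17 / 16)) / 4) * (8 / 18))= 17 / 8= 2.12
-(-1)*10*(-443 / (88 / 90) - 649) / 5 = -48491 / 22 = -2204.14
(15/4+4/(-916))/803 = 47/10076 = 0.00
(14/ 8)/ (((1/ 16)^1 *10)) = 2.80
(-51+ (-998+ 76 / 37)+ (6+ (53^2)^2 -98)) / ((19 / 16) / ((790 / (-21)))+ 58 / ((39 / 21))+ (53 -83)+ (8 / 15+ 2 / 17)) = 2446262807089920 / 573689699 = 4264087.03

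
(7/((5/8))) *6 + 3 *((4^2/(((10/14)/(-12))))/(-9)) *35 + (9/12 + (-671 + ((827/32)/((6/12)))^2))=6661821/1280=5204.55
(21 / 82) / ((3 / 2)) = 0.17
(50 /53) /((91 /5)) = 0.05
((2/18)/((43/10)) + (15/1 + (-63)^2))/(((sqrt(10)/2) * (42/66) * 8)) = 8479999 * sqrt(10)/54180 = 494.94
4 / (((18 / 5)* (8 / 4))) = 5 / 9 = 0.56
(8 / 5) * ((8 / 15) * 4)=256 / 75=3.41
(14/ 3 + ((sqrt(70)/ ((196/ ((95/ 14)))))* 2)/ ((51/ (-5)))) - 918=-2740/ 3 - 475* sqrt(70)/ 69972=-913.39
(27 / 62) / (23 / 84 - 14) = -1134 / 35743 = -0.03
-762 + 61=-701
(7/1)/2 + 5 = 17/2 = 8.50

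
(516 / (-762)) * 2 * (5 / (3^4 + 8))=-860 / 11303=-0.08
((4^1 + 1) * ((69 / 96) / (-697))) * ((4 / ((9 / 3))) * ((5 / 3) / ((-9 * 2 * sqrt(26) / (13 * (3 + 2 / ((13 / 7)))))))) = 30475 * sqrt(26) / 23486112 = 0.01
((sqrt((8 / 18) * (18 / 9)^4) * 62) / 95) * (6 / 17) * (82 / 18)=40672 / 14535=2.80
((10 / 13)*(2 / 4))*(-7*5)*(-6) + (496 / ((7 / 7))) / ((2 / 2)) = 7498 / 13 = 576.77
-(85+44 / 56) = -85.79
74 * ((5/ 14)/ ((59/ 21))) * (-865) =-480075/ 59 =-8136.86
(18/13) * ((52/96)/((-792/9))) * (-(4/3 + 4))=1/22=0.05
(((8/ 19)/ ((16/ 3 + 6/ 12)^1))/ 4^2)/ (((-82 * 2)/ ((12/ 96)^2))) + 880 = 6142259197/ 6979840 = 880.00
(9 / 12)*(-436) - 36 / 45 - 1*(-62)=-1329 / 5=-265.80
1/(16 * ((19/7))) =7/304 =0.02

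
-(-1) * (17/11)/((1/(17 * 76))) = 1996.73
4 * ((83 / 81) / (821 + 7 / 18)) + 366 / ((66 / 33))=24351559 / 133065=183.00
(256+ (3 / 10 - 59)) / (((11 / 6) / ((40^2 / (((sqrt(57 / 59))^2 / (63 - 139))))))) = -149000960 / 11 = -13545541.82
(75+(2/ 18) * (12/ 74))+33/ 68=569899/ 7548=75.50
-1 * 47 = -47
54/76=27/38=0.71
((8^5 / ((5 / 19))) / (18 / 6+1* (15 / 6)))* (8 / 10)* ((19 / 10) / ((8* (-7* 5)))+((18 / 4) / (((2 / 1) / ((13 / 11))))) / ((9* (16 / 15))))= 2590683136 / 529375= 4893.85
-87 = -87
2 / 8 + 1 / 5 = 9 / 20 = 0.45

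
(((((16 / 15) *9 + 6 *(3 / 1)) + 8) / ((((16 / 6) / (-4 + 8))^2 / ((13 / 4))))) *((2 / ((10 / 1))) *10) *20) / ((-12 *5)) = -3471 / 20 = -173.55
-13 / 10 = -1.30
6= 6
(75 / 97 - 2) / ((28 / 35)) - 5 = -2535 / 388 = -6.53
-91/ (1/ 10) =-910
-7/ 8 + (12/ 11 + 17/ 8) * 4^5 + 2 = 289891/ 88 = 3294.22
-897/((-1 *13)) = 69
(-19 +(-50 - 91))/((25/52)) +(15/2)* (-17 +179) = 4411/5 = 882.20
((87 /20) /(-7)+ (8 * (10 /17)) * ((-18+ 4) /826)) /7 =-98461 /982940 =-0.10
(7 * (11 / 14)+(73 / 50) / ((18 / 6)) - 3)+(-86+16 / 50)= -6202 / 75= -82.69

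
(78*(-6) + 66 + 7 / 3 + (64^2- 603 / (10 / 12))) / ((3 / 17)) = 758047 / 45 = 16845.49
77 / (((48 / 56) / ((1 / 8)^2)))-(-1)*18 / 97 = 59195 / 37248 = 1.59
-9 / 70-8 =-569 / 70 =-8.13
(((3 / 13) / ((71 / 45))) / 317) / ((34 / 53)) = 7155 / 9948094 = 0.00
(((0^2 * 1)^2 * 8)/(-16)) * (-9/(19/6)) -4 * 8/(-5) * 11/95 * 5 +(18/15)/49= 17362/4655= 3.73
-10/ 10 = -1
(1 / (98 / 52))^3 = 17576 / 117649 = 0.15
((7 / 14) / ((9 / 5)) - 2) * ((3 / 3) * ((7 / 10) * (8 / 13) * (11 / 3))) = -4774 / 1755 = -2.72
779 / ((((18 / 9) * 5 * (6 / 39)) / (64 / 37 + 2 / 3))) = 1346891 / 1110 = 1213.42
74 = 74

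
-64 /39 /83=-64 /3237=-0.02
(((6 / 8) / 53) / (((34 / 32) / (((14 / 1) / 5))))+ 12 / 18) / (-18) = -4757 / 121635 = -0.04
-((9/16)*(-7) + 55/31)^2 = -1151329/246016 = -4.68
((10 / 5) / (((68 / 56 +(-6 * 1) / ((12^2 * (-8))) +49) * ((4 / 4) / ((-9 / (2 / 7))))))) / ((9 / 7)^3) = -1075648 / 1822365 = -0.59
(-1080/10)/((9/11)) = -132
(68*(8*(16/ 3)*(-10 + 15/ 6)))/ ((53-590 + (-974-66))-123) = 64/ 5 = 12.80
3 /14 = 0.21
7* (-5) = -35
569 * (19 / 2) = 10811 / 2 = 5405.50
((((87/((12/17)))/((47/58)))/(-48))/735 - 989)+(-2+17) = -974.00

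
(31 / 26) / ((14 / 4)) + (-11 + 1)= -879 / 91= -9.66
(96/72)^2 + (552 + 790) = 12094/9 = 1343.78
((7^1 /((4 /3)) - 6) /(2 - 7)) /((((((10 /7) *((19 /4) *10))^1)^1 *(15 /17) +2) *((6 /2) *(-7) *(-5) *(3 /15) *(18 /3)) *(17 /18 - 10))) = -51 /24003380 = -0.00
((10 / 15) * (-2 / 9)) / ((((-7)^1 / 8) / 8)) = 256 / 189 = 1.35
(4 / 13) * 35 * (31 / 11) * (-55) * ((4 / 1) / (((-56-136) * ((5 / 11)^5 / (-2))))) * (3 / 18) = -34948067 / 58500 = -597.40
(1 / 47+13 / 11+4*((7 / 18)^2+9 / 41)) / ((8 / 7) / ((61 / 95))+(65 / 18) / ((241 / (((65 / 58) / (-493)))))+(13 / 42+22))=27141164909648692 / 243407699973398367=0.11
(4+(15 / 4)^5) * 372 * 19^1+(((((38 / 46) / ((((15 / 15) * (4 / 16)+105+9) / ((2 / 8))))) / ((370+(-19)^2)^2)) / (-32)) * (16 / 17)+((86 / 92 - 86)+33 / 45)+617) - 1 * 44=1932361321198676308817 / 366656117786880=5270227.95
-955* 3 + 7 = -2858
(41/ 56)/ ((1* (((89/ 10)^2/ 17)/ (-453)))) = -7893525/ 110894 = -71.18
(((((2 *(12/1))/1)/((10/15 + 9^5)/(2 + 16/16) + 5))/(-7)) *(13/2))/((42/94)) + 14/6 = 30355777/13023759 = 2.33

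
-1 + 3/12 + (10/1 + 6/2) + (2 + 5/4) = 15.50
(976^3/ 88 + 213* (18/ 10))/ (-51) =-581092447/ 2805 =-207163.08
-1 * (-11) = 11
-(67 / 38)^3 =-300763 / 54872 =-5.48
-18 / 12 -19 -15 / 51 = -707 / 34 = -20.79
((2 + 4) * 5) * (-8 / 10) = -24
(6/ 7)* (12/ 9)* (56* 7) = 448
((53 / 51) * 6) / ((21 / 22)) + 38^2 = 1450.53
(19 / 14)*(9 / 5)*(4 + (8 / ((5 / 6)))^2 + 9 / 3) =423909 / 1750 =242.23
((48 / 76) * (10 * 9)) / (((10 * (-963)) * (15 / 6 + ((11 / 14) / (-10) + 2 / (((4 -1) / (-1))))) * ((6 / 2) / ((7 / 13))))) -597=-11628481041 / 19478173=-597.00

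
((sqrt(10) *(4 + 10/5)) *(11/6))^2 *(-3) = -3630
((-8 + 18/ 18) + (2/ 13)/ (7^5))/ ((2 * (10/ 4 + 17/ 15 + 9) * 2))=-22941525/ 165616178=-0.14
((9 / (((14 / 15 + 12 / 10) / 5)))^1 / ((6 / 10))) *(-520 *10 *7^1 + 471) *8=-40420125 / 4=-10105031.25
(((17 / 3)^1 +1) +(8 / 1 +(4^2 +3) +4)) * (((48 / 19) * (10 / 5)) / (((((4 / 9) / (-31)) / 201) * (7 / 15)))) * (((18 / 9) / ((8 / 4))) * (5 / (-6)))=633692700 / 133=4764606.77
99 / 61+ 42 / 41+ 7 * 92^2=148185869 / 2501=59250.65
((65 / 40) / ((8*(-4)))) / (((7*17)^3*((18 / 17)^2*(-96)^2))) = -13 / 4457285812224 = -0.00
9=9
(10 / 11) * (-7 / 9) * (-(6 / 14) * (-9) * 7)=-210 / 11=-19.09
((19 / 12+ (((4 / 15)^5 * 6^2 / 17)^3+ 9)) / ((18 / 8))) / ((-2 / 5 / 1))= -124931107177954078819 / 10624062634277343750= -11.76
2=2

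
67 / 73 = 0.92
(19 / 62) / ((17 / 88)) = 836 / 527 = 1.59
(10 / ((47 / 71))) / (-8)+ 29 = 5097 / 188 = 27.11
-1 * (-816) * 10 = 8160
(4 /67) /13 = 4 /871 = 0.00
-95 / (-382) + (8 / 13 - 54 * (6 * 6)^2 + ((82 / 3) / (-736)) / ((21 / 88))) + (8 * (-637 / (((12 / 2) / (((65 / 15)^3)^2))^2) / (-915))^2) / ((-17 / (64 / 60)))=-704388061907748707209613448455385763961 / 1952450788518080535001897125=-360771224580.97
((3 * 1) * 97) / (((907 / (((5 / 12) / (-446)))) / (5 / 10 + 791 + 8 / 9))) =-6917555 / 29125584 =-0.24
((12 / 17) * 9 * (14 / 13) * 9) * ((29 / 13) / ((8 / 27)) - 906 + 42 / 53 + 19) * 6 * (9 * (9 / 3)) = -1334623096674 / 152269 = -8764903.54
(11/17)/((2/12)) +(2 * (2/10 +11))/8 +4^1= 908/85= 10.68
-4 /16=-1 /4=-0.25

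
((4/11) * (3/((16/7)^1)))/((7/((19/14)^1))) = 57/616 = 0.09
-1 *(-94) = 94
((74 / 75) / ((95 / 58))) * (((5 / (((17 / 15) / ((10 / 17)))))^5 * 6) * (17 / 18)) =905343750000000 / 2253169653443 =401.81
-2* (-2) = 4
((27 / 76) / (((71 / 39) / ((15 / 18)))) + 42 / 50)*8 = 270507 / 33725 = 8.02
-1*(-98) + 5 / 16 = 1573 / 16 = 98.31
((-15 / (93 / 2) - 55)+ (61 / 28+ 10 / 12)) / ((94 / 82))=-45.63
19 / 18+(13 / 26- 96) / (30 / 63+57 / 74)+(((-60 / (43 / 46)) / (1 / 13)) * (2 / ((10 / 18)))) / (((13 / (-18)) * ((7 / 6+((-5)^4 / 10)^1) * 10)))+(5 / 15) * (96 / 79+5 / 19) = -147289472042773 / 2149090207290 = -68.54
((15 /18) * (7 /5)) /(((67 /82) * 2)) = 287 /402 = 0.71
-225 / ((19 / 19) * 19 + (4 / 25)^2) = -140625 / 11891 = -11.83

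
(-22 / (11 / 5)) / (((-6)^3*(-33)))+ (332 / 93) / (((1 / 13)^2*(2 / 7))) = 233296909 / 110484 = 2111.59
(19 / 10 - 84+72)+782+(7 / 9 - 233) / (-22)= 70421 / 90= 782.46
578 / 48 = 289 / 24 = 12.04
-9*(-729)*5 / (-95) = -6561 / 19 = -345.32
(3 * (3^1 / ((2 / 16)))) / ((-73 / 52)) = -3744 / 73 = -51.29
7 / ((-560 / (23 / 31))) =-23 / 2480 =-0.01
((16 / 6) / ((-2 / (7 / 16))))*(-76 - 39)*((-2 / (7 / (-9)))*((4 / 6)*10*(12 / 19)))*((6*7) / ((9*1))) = 64400 / 19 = 3389.47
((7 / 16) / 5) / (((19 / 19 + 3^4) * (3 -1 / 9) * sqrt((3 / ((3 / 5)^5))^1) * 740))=567 * sqrt(5) / 15776800000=0.00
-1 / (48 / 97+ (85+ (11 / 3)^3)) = -2619 / 353018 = -0.01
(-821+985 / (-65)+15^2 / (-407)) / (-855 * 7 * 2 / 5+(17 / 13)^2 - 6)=57551195 / 164961577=0.35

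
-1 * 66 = -66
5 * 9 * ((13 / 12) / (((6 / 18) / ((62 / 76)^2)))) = 97.33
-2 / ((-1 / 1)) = 2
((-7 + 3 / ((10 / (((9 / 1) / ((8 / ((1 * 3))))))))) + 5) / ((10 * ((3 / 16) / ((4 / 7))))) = -158 / 525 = -0.30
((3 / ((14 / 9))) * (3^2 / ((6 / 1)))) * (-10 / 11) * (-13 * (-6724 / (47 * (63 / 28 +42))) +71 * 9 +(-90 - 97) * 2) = -344814705 / 427042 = -807.45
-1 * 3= -3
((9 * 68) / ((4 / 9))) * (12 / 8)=4131 / 2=2065.50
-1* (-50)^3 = 125000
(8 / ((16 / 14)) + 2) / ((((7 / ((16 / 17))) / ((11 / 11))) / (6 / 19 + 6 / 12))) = 0.99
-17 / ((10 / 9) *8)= -1.91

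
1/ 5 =0.20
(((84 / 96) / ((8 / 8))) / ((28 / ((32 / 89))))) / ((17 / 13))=0.01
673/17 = 39.59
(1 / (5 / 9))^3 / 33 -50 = -68507 / 1375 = -49.82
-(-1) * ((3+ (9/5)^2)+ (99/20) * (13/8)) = 11427/800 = 14.28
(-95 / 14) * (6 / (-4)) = 10.18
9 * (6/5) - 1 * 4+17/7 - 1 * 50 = -1427/35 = -40.77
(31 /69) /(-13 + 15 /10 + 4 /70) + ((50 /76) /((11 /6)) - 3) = -30962018 /11551221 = -2.68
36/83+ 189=15723/83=189.43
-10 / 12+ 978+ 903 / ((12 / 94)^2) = 225545 / 4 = 56386.25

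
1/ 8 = 0.12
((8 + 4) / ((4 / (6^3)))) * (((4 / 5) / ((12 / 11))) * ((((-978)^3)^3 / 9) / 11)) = -19645402663991417462990548992 / 5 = -3929080532798283492598110000.00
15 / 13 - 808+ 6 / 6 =-10476 / 13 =-805.85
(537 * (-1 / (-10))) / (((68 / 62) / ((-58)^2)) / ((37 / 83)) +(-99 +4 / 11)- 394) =-1899350563 / 17424353175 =-0.11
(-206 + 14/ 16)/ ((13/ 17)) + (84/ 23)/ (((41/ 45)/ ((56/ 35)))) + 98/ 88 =-281255287/ 1078792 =-260.71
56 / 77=8 / 11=0.73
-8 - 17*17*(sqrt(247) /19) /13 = -289*sqrt(247) /247 - 8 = -26.39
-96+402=306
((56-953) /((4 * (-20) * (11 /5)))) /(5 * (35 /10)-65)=-897 /8360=-0.11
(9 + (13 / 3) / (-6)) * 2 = 149 / 9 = 16.56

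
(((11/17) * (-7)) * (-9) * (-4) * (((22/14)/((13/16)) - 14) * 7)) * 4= 12174624/221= 55088.80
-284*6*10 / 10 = -1704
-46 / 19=-2.42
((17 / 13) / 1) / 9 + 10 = 1187 / 117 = 10.15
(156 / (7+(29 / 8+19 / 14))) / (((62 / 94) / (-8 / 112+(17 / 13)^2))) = 8746512 / 270413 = 32.35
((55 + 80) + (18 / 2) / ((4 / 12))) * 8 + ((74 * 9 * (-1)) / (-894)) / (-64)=12358545 / 9536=1295.99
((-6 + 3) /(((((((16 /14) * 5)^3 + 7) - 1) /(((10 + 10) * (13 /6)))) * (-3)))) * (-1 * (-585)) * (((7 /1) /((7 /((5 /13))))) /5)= 334425 /33029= 10.13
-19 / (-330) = 19 / 330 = 0.06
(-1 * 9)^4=6561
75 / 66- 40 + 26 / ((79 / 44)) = -42377 / 1738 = -24.38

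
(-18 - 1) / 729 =-19 / 729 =-0.03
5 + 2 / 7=37 / 7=5.29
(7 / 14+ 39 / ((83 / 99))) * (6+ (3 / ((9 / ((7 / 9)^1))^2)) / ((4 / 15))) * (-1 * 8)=-138468505 / 60507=-2288.47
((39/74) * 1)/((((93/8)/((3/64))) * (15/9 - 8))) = -0.00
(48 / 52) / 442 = 6 / 2873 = 0.00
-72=-72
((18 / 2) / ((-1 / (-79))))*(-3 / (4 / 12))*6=-38394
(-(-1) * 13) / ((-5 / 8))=-104 / 5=-20.80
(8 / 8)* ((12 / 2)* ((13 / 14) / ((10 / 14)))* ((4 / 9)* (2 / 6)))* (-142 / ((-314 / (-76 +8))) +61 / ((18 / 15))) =491842 / 21195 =23.21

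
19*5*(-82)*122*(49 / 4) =-11642155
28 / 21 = 4 / 3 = 1.33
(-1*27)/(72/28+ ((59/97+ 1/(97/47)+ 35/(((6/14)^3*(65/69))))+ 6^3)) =-2144961/54947201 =-0.04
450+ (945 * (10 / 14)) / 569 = 256725 / 569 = 451.19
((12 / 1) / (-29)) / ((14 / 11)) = -66 / 203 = -0.33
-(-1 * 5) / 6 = 5 / 6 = 0.83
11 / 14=0.79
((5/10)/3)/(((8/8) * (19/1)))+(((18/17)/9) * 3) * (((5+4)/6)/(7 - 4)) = 359/1938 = 0.19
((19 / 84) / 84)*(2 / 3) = 19 / 10584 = 0.00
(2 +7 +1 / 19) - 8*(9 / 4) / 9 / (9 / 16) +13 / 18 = 709 / 114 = 6.22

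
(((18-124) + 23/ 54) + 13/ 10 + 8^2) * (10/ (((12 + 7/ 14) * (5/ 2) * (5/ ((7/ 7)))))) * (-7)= 304472/ 16875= 18.04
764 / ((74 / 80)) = 30560 / 37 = 825.95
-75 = -75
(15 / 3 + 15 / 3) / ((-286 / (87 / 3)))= -145 / 143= -1.01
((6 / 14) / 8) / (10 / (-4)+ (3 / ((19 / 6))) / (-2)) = -57 / 3164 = -0.02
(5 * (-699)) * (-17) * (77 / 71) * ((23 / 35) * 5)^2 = 345735885 / 497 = 695645.64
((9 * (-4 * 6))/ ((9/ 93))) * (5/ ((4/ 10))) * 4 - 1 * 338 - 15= -111953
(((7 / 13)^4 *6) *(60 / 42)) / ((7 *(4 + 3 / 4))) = 11760 / 542659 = 0.02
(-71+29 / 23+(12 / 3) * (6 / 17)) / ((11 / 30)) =-801480 / 4301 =-186.35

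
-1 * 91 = -91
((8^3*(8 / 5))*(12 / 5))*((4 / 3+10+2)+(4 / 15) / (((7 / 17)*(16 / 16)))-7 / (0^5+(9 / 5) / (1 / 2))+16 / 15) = 13524992 / 525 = 25761.89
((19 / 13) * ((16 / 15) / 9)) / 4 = 76 / 1755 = 0.04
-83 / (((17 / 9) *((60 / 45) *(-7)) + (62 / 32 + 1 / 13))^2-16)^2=-82563194636402688 / 51635459056830229441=-0.00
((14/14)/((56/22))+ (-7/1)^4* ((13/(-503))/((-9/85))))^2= 5525950467807169/16067083536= 343929.90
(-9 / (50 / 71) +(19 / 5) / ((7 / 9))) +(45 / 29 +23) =169073 / 10150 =16.66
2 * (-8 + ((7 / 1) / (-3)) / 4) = -103 / 6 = -17.17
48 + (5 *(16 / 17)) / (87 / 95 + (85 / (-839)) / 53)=53.15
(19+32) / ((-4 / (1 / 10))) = -51 / 40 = -1.28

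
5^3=125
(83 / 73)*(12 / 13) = 996 / 949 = 1.05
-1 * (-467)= 467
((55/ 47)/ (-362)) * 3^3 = -1485/ 17014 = -0.09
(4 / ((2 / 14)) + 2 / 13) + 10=496 / 13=38.15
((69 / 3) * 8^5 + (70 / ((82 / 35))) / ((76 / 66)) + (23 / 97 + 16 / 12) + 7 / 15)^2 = 568051606504.64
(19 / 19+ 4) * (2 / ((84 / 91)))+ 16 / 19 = 1331 / 114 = 11.68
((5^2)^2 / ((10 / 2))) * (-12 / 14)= -750 / 7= -107.14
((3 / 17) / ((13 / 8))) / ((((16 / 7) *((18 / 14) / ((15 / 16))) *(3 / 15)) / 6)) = 3675 / 3536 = 1.04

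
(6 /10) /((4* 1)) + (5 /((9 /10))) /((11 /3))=1099 /660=1.67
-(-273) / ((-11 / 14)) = -3822 / 11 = -347.45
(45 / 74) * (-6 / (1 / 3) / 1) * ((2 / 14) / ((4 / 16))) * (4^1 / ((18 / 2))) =-720 / 259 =-2.78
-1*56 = -56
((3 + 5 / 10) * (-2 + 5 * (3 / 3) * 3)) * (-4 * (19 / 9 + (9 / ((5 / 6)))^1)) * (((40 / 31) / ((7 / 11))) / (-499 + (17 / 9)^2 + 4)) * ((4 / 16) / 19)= 115038 / 901759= 0.13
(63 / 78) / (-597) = -7 / 5174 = -0.00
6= 6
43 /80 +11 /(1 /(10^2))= 88043 /80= 1100.54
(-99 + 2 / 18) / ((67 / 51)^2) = -257210 / 4489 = -57.30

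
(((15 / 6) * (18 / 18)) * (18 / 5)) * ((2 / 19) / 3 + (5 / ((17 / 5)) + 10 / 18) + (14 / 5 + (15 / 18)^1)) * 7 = 1158787 / 3230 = 358.76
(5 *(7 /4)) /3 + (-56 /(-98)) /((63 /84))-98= -2641 /28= -94.32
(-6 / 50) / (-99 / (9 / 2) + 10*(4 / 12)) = 9 / 1400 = 0.01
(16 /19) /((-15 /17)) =-272 /285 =-0.95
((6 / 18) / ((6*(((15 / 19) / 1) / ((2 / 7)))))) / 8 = 19 / 7560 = 0.00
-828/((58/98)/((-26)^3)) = 713093472/29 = 24589430.07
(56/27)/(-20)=-14/135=-0.10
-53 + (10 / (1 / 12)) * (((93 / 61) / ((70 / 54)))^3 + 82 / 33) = 9429028447659 / 21409982825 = 440.40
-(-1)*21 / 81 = 7 / 27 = 0.26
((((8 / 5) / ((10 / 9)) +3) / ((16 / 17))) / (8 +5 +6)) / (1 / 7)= 13209 / 7600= 1.74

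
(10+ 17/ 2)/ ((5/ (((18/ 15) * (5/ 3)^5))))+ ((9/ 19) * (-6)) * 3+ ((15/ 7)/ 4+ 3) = 2245445/ 43092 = 52.11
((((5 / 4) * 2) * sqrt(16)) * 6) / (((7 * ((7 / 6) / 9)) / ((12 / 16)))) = 2430 / 49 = 49.59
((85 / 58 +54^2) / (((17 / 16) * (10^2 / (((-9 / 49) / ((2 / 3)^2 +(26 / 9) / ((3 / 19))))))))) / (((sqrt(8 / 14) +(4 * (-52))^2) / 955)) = -2574104090688 / 433324189454485 +237990393 * sqrt(7) / 6066538652362790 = -0.01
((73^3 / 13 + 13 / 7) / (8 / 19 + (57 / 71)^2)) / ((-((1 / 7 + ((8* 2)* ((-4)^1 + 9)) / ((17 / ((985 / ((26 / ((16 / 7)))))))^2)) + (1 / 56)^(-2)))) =-6859668141756248 / 1272981632563349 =-5.39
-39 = -39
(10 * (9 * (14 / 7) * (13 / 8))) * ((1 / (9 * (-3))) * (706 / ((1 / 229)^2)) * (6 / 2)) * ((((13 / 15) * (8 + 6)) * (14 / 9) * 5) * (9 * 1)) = -3065903282260 / 3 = -1021967760753.33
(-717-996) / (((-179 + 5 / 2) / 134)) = 459084 / 353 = 1300.52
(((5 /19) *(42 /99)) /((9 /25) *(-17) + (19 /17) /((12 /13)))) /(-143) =119000 /748280819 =0.00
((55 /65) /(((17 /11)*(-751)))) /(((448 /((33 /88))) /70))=-1815 /42488576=-0.00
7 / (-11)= -7 / 11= -0.64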